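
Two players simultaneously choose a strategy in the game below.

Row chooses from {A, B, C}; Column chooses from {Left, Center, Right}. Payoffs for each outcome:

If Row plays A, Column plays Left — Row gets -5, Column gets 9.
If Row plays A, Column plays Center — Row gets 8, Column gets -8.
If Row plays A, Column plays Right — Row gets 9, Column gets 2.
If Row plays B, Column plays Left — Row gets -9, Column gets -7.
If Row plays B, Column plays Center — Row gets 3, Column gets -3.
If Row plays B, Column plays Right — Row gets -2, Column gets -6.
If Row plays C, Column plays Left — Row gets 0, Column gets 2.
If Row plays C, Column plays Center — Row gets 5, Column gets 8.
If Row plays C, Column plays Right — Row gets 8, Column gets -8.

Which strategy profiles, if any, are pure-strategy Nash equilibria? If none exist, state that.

For each strategy profile, look for a profitable unilateral deviation.
(A, Left): Row can switch to C (-5 → 0). Not NE.
(A, Center): Column can switch to Left (-8 → 9). Not NE.
(A, Right): Column can switch to Left (2 → 9). Not NE.
(B, Left): Row can switch to A (-9 → -5). Not NE.
(B, Center): Row can switch to A (3 → 8). Not NE.
(B, Right): Row can switch to A (-2 → 9). Not NE.
(C, Left): Column can switch to Center (2 → 8). Not NE.
(C, Center): Row can switch to A (5 → 8). Not NE.
(The remaining 1 profile has a profitable deviation by the same check.)

This game has no pure Nash equilibrium.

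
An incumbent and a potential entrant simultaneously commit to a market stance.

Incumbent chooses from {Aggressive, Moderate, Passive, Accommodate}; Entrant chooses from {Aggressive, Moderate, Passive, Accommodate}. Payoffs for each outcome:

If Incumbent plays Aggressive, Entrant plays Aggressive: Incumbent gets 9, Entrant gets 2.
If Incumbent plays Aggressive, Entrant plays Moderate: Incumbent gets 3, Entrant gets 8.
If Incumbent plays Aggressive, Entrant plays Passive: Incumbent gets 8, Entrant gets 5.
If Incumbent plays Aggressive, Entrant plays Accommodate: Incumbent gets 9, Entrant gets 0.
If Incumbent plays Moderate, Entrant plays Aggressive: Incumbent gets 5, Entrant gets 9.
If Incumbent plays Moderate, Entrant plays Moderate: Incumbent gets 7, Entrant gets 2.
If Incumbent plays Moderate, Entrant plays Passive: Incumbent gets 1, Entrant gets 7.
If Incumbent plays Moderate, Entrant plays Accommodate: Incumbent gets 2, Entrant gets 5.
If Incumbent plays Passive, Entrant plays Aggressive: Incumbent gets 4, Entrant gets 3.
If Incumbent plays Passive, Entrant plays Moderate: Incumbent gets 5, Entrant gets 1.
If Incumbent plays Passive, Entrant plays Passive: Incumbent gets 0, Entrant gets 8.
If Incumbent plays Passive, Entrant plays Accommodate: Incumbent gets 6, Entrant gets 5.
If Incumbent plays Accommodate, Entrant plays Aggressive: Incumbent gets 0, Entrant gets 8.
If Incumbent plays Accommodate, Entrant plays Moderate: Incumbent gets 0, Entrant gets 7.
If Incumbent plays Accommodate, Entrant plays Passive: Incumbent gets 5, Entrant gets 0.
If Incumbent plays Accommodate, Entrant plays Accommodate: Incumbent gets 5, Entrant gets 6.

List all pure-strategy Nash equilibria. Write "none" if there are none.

Check each profile: it is a Nash equilibrium iff no player can strictly gain by switching unilaterally.
(Aggressive, Aggressive): Entrant can switch to Moderate (2 → 8). Not NE.
(Aggressive, Moderate): Incumbent can switch to Moderate (3 → 7). Not NE.
(Aggressive, Passive): Entrant can switch to Moderate (5 → 8). Not NE.
(Aggressive, Accommodate): Entrant can switch to Aggressive (0 → 2). Not NE.
(Moderate, Aggressive): Incumbent can switch to Aggressive (5 → 9). Not NE.
(Moderate, Moderate): Entrant can switch to Aggressive (2 → 9). Not NE.
(Moderate, Passive): Incumbent can switch to Aggressive (1 → 8). Not NE.
(Moderate, Accommodate): Incumbent can switch to Aggressive (2 → 9). Not NE.
(Passive, Aggressive): Incumbent can switch to Aggressive (4 → 9). Not NE.
(Passive, Moderate): Incumbent can switch to Moderate (5 → 7). Not NE.
(Passive, Passive): Incumbent can switch to Aggressive (0 → 8). Not NE.
(Passive, Accommodate): Incumbent can switch to Aggressive (6 → 9). Not NE.
(The remaining 4 profiles each have a profitable deviation by the same check.)

This game has no pure Nash equilibrium.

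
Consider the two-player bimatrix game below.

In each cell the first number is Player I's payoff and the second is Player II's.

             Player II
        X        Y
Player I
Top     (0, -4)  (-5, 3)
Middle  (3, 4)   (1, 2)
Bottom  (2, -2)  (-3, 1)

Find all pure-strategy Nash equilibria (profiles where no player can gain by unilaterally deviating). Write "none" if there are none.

Check each profile: it is a Nash equilibrium iff no player can strictly gain by switching unilaterally.
(Top, X): Player I can switch to Middle (0 → 3). Not NE.
(Top, Y): Player I can switch to Middle (-5 → 1). Not NE.
(Middle, X): Player I gets 3, best alternative 2; Player II gets 4, best alternative 2. No profitable deviation — NE.
(Middle, Y): Player II can switch to X (2 → 4). Not NE.
(Bottom, X): Player I can switch to Middle (2 → 3). Not NE.
(Bottom, Y): Player I can switch to Middle (-3 → 1). Not NE.

(Middle, X)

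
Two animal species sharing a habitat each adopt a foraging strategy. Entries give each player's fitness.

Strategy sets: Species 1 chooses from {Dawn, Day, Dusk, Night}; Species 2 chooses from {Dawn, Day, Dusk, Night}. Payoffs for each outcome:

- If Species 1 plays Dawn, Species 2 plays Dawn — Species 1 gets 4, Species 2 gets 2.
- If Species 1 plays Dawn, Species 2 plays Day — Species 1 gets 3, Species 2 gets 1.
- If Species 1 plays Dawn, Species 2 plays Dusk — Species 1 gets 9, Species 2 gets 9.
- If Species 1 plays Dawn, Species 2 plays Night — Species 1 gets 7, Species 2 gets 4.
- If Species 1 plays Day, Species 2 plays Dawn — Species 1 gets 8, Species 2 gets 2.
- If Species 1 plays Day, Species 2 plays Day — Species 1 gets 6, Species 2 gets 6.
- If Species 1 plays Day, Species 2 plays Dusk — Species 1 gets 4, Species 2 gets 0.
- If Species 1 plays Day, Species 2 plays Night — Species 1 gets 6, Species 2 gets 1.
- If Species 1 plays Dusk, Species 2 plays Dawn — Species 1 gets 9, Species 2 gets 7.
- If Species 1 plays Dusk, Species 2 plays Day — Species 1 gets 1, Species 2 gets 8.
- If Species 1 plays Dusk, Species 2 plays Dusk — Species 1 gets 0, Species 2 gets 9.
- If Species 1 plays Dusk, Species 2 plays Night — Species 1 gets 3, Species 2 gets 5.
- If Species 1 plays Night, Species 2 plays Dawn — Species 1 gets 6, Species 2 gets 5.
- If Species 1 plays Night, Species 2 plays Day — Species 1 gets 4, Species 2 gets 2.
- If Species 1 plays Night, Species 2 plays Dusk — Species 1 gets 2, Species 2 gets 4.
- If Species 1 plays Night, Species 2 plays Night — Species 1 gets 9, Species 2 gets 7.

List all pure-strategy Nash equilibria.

Species 1 against Dawn: payoffs 4, 8, 9, 6 → best response Dusk.
Species 1 against Day: payoffs 3, 6, 1, 4 → best response Day.
Species 1 against Dusk: payoffs 9, 4, 0, 2 → best response Dawn.
Species 1 against Night: payoffs 7, 6, 3, 9 → best response Night.
Species 2 against Dawn: payoffs 2, 1, 9, 4 → best response Dusk.
Species 2 against Day: payoffs 2, 6, 0, 1 → best response Day.
Species 2 against Dusk: payoffs 7, 8, 9, 5 → best response Dusk.
Species 2 against Night: payoffs 5, 2, 4, 7 → best response Night.
Mutual best responses: (Dawn, Dusk); (Day, Day); (Night, Night).

(Dawn, Dusk); (Day, Day); (Night, Night)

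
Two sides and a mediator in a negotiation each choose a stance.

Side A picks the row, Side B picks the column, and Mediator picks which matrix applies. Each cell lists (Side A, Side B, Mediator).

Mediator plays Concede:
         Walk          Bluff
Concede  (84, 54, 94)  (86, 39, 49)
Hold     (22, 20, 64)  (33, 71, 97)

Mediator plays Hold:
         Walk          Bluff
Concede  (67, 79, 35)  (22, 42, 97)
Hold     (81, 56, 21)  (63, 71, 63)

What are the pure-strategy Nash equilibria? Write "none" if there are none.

For each player, find the best response to each opponent profile; mutual best responses are the pure NE.
Side A against (Walk, Concede): payoffs 84, 22 → best response Concede.
Side A against (Walk, Hold): payoffs 67, 81 → best response Hold.
Side A against (Bluff, Concede): payoffs 86, 33 → best response Concede.
Side A against (Bluff, Hold): payoffs 22, 63 → best response Hold.
Side B against (Concede, Concede): payoffs 54, 39 → best response Walk.
Side B against (Concede, Hold): payoffs 79, 42 → best response Walk.
Side B against (Hold, Concede): payoffs 20, 71 → best response Bluff.
Side B against (Hold, Hold): payoffs 56, 71 → best response Bluff.
Mediator against (Concede, Walk): payoffs 94, 35 → best response Concede.
Mediator against (Concede, Bluff): payoffs 49, 97 → best response Hold.
Mediator against (Hold, Walk): payoffs 64, 21 → best response Concede.
Mediator against (Hold, Bluff): payoffs 97, 63 → best response Concede.
Mutual best responses: (Concede, Walk, Concede).

Pure NE: (Concede, Walk, Concede)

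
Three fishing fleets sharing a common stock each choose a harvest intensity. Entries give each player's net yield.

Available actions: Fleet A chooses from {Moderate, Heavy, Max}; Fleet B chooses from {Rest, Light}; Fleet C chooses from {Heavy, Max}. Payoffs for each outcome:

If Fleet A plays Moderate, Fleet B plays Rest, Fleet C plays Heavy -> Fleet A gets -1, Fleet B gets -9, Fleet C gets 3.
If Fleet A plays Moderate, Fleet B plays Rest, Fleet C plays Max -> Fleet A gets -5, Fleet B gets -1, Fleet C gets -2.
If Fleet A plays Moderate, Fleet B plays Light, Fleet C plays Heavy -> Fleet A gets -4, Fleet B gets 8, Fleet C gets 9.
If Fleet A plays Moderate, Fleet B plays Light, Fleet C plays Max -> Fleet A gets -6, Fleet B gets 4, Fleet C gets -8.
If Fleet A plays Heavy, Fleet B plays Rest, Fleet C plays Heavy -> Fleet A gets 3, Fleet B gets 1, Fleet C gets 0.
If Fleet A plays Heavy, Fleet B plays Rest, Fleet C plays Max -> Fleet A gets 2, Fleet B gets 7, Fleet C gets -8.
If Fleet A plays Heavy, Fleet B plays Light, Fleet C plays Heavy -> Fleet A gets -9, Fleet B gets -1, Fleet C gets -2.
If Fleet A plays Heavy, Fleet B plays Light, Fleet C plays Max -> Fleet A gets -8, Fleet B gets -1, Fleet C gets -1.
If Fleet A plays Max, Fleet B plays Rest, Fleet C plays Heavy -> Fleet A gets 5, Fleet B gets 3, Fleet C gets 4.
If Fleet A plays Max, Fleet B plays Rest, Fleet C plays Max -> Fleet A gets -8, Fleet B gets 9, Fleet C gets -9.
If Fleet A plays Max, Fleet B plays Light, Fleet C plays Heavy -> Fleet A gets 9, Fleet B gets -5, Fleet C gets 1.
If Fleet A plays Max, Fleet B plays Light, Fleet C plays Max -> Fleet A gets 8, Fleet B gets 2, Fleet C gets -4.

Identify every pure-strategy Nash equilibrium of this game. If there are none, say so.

Pure NE: (Max, Rest, Heavy)

Check each profile: it is a Nash equilibrium iff no player can strictly gain by switching unilaterally.
(Moderate, Rest, Heavy): Fleet A can switch to Heavy (-1 → 3). Not NE.
(Moderate, Rest, Max): Fleet A can switch to Heavy (-5 → 2). Not NE.
(Moderate, Light, Heavy): Fleet A can switch to Max (-4 → 9). Not NE.
(Moderate, Light, Max): Fleet A can switch to Max (-6 → 8). Not NE.
(Heavy, Rest, Heavy): Fleet A can switch to Max (3 → 5). Not NE.
(Heavy, Rest, Max): Fleet C can switch to Heavy (-8 → 0). Not NE.
(Heavy, Light, Heavy): Fleet A can switch to Moderate (-9 → -4). Not NE.
(Heavy, Light, Max): Fleet A can switch to Moderate (-8 → -6). Not NE.
(Max, Rest, Heavy): Fleet A gets 5, best alternative 3; Fleet B gets 3, best alternative -5; Fleet C gets 4, best alternative -9. No profitable deviation — NE.
(Max, Rest, Max): Fleet A can switch to Moderate (-8 → -5). Not NE.
(Max, Light, Heavy): Fleet B can switch to Rest (-5 → 3). Not NE.
(The remaining 1 profile has a profitable deviation by the same check.)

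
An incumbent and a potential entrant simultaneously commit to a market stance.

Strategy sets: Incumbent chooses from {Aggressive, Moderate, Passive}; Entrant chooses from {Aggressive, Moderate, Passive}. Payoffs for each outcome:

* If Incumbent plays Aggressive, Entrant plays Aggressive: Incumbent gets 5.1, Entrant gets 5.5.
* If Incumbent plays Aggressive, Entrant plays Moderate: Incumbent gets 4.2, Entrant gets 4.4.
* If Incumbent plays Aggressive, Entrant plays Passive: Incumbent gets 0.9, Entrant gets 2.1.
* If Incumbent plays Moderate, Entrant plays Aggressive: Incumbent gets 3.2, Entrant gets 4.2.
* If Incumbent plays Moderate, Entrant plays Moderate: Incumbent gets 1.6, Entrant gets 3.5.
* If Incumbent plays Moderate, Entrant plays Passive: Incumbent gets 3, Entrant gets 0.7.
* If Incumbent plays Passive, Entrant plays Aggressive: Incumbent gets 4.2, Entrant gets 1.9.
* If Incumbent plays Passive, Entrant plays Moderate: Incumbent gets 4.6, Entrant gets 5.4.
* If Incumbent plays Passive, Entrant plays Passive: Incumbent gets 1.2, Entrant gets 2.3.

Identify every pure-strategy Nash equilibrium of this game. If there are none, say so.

The pure Nash equilibria are (Aggressive, Aggressive) and (Passive, Moderate).

Incumbent against Aggressive: payoffs 5.1, 3.2, 4.2 → best response Aggressive.
Incumbent against Moderate: payoffs 4.2, 1.6, 4.6 → best response Passive.
Incumbent against Passive: payoffs 0.9, 3, 1.2 → best response Moderate.
Entrant against Aggressive: payoffs 5.5, 4.4, 2.1 → best response Aggressive.
Entrant against Moderate: payoffs 4.2, 3.5, 0.7 → best response Aggressive.
Entrant against Passive: payoffs 1.9, 5.4, 2.3 → best response Moderate.
Mutual best responses: (Aggressive, Aggressive); (Passive, Moderate).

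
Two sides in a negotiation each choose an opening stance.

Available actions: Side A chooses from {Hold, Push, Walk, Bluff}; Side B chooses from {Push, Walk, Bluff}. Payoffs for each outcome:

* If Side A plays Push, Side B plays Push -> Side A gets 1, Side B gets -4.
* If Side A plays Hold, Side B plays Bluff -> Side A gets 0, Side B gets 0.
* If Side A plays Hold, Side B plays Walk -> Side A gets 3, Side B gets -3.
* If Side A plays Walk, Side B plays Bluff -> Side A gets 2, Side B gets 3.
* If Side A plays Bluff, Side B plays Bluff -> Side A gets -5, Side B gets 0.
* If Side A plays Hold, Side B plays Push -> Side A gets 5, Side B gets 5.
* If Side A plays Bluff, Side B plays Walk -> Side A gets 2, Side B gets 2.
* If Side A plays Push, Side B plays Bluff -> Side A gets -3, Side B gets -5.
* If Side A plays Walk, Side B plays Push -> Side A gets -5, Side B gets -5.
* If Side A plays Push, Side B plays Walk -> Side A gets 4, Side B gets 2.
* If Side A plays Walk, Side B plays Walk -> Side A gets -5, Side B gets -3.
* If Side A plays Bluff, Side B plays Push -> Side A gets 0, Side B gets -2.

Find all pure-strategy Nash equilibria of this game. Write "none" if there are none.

Side A against Push: payoffs 5, 1, -5, 0 → best response Hold.
Side A against Walk: payoffs 3, 4, -5, 2 → best response Push.
Side A against Bluff: payoffs 0, -3, 2, -5 → best response Walk.
Side B against Hold: payoffs 5, -3, 0 → best response Push.
Side B against Push: payoffs -4, 2, -5 → best response Walk.
Side B against Walk: payoffs -5, -3, 3 → best response Bluff.
Side B against Bluff: payoffs -2, 2, 0 → best response Walk.
Mutual best responses: (Hold, Push); (Push, Walk); (Walk, Bluff).

The pure Nash equilibria are (Hold, Push) and (Push, Walk) and (Walk, Bluff).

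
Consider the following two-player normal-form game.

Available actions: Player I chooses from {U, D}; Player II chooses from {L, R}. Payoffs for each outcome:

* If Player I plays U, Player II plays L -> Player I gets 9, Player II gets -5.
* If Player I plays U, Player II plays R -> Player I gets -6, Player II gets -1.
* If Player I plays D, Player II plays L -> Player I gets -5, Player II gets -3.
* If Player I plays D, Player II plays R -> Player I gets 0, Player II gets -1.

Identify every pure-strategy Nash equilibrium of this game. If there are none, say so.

Check each profile: it is a Nash equilibrium iff no player can strictly gain by switching unilaterally.
(U, L): Player II can switch to R (-5 → -1). Not NE.
(U, R): Player I can switch to D (-6 → 0). Not NE.
(D, L): Player I can switch to U (-5 → 9). Not NE.
(D, R): Player I gets 0, best alternative -6; Player II gets -1, best alternative -3. No profitable deviation — NE.

Pure NE: (D, R)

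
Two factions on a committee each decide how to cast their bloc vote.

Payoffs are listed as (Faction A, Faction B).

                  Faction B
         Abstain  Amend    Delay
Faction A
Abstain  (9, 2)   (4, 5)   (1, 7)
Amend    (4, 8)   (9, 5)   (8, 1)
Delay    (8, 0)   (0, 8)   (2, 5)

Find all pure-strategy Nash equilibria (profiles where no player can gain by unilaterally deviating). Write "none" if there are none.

No pure-strategy Nash equilibrium.

(Abstain, Abstain): Faction B can switch to Amend (2 → 5). Not NE.
(Abstain, Amend): Faction A can switch to Amend (4 → 9). Not NE.
(Abstain, Delay): Faction A can switch to Amend (1 → 8). Not NE.
(Amend, Abstain): Faction A can switch to Abstain (4 → 9). Not NE.
(Amend, Amend): Faction B can switch to Abstain (5 → 8). Not NE.
(Amend, Delay): Faction B can switch to Abstain (1 → 8). Not NE.
(Delay, Abstain): Faction A can switch to Abstain (8 → 9). Not NE.
(Delay, Amend): Faction A can switch to Abstain (0 → 4). Not NE.
(The remaining 1 profile has a profitable deviation by the same check.)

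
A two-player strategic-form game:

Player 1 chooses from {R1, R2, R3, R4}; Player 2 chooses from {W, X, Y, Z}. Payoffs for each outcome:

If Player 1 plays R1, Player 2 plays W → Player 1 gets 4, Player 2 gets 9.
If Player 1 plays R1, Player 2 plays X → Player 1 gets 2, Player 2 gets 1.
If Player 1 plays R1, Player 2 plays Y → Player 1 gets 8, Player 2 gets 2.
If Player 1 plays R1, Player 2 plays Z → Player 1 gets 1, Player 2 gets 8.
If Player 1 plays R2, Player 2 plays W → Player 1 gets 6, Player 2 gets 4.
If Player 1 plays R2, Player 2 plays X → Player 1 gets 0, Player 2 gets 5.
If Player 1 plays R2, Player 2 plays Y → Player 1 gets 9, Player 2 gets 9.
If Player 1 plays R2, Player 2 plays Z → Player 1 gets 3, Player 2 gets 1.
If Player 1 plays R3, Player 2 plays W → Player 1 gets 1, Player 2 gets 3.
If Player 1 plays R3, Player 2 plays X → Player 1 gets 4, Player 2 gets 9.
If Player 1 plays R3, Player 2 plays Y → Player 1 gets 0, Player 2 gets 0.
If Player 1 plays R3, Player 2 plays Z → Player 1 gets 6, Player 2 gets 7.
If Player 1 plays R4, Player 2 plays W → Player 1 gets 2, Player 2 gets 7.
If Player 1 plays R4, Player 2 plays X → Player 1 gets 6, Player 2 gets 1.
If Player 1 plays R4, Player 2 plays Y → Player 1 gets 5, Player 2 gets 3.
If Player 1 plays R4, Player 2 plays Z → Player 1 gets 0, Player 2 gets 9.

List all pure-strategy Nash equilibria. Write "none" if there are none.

(R1, W): Player 1 can switch to R2 (4 → 6). Not NE.
(R1, X): Player 1 can switch to R3 (2 → 4). Not NE.
(R1, Y): Player 1 can switch to R2 (8 → 9). Not NE.
(R1, Z): Player 1 can switch to R2 (1 → 3). Not NE.
(R2, W): Player 2 can switch to X (4 → 5). Not NE.
(R2, X): Player 1 can switch to R1 (0 → 2). Not NE.
(R2, Y): Player 1 gets 9, best alternative 8; Player 2 gets 9, best alternative 5. No profitable deviation — NE.
(R2, Z): Player 1 can switch to R3 (3 → 6). Not NE.
(R3, W): Player 1 can switch to R1 (1 → 4). Not NE.
(R3, X): Player 1 can switch to R4 (4 → 6). Not NE.
(R3, Y): Player 1 can switch to R1 (0 → 8). Not NE.
(The remaining 5 profiles each have a profitable deviation by the same check.)

The unique pure-strategy Nash equilibrium is (R2, Y).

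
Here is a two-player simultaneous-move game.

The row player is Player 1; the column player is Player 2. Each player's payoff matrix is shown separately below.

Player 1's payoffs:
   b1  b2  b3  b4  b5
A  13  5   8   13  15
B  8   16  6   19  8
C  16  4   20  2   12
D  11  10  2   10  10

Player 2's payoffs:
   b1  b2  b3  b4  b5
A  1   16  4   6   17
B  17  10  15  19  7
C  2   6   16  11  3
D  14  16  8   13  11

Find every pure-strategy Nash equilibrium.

Player 1 against b1: payoffs 13, 8, 16, 11 → best response C.
Player 1 against b2: payoffs 5, 16, 4, 10 → best response B.
Player 1 against b3: payoffs 8, 6, 20, 2 → best response C.
Player 1 against b4: payoffs 13, 19, 2, 10 → best response B.
Player 1 against b5: payoffs 15, 8, 12, 10 → best response A.
Player 2 against A: payoffs 1, 16, 4, 6, 17 → best response b5.
Player 2 against B: payoffs 17, 10, 15, 19, 7 → best response b4.
Player 2 against C: payoffs 2, 6, 16, 11, 3 → best response b3.
Player 2 against D: payoffs 14, 16, 8, 13, 11 → best response b2.
Mutual best responses: (A, b5); (B, b4); (C, b3).

(A, b5), (B, b4), (C, b3)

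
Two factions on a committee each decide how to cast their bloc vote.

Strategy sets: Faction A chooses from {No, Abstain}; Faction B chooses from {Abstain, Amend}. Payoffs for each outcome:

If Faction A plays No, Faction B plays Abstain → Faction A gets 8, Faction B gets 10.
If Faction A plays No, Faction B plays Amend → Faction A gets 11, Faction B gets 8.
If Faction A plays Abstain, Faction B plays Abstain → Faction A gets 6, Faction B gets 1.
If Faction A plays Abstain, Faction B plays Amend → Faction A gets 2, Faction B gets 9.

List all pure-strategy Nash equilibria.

Faction A against Abstain: payoffs 8, 6 → best response No.
Faction A against Amend: payoffs 11, 2 → best response No.
Faction B against No: payoffs 10, 8 → best response Abstain.
Faction B against Abstain: payoffs 1, 9 → best response Amend.
Mutual best responses: (No, Abstain).

(No, Abstain)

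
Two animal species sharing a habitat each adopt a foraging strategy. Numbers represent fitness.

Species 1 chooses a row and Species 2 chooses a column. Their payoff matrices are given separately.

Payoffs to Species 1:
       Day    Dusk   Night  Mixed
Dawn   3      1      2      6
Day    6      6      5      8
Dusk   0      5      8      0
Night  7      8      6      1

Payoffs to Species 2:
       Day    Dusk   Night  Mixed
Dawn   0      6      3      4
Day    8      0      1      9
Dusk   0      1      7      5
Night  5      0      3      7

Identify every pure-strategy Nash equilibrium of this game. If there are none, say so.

Check each profile: it is a Nash equilibrium iff no player can strictly gain by switching unilaterally.
(Dawn, Day): Species 1 can switch to Day (3 → 6). Not NE.
(Dawn, Dusk): Species 1 can switch to Day (1 → 6). Not NE.
(Dawn, Night): Species 1 can switch to Day (2 → 5). Not NE.
(Dawn, Mixed): Species 1 can switch to Day (6 → 8). Not NE.
(Day, Day): Species 1 can switch to Night (6 → 7). Not NE.
(Day, Dusk): Species 1 can switch to Night (6 → 8). Not NE.
(Day, Night): Species 1 can switch to Dusk (5 → 8). Not NE.
(Day, Mixed): Species 1 gets 8, best alternative 6; Species 2 gets 9, best alternative 8. No profitable deviation — NE.
(Dusk, Day): Species 1 can switch to Dawn (0 → 3). Not NE.
(Dusk, Night): Species 1 gets 8, best alternative 6; Species 2 gets 7, best alternative 5. No profitable deviation — NE.
(The remaining 6 profiles each have a profitable deviation by the same check.)

(Day, Mixed), (Dusk, Night)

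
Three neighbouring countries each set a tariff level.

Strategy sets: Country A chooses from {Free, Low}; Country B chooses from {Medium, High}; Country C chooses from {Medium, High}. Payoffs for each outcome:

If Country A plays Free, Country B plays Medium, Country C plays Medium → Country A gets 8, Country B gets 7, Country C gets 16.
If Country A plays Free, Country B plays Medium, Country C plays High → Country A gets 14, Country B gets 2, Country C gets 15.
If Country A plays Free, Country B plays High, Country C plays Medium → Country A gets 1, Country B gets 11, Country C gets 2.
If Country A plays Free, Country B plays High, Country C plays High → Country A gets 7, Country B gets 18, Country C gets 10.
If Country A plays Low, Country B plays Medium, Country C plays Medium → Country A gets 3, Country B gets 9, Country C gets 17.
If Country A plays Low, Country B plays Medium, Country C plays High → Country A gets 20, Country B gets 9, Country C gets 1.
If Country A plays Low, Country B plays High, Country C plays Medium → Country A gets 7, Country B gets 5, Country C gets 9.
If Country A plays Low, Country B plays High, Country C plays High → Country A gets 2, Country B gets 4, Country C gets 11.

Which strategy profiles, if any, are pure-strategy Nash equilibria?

(Free, Medium, Medium): Country B can switch to High (7 → 11). Not NE.
(Free, Medium, High): Country A can switch to Low (14 → 20). Not NE.
(Free, High, Medium): Country A can switch to Low (1 → 7). Not NE.
(Free, High, High): Country A gets 7, best alternative 2; Country B gets 18, best alternative 2; Country C gets 10, best alternative 2. No profitable deviation — NE.
(Low, Medium, Medium): Country A can switch to Free (3 → 8). Not NE.
(Low, Medium, High): Country C can switch to Medium (1 → 17). Not NE.
(Low, High, Medium): Country B can switch to Medium (5 → 9). Not NE.
(Low, High, High): Country A can switch to Free (2 → 7). Not NE.

The unique pure-strategy Nash equilibrium is (Free, High, High).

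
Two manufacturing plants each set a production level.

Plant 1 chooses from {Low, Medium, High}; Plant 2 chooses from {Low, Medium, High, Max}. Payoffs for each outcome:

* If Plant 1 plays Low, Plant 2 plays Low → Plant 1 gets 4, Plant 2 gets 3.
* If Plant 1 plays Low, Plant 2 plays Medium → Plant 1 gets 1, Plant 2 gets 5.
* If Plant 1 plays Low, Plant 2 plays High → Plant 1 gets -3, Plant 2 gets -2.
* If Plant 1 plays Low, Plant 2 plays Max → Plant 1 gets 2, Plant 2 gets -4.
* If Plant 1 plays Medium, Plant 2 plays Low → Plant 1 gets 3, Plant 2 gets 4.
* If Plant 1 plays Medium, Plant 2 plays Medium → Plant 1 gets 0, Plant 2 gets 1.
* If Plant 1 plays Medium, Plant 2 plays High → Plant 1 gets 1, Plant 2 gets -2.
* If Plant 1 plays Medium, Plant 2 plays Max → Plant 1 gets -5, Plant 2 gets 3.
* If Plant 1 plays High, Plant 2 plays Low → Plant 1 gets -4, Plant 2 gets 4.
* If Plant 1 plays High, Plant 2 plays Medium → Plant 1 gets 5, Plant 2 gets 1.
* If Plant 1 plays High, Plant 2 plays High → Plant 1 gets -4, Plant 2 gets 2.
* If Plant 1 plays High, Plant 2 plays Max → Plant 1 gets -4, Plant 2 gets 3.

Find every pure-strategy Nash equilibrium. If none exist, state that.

There is no pure-strategy Nash equilibrium.

Mark each player's best response to every combination of opponents' strategies; a profile where every player is best-responding is a pure Nash equilibrium.
Plant 1 against Low: payoffs 4, 3, -4 → best response Low.
Plant 1 against Medium: payoffs 1, 0, 5 → best response High.
Plant 1 against High: payoffs -3, 1, -4 → best response Medium.
Plant 1 against Max: payoffs 2, -5, -4 → best response Low.
Plant 2 against Low: payoffs 3, 5, -2, -4 → best response Medium.
Plant 2 against Medium: payoffs 4, 1, -2, 3 → best response Low.
Plant 2 against High: payoffs 4, 1, 2, 3 → best response Low.
No profile is a mutual best response for all players.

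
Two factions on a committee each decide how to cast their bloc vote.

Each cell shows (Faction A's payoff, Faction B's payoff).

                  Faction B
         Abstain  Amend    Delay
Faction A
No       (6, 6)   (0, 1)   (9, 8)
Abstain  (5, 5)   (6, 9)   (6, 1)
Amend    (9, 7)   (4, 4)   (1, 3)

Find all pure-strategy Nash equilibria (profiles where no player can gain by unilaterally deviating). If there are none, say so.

(No, Delay), (Abstain, Amend), (Amend, Abstain)

Faction A against Abstain: payoffs 6, 5, 9 → best response Amend.
Faction A against Amend: payoffs 0, 6, 4 → best response Abstain.
Faction A against Delay: payoffs 9, 6, 1 → best response No.
Faction B against No: payoffs 6, 1, 8 → best response Delay.
Faction B against Abstain: payoffs 5, 9, 1 → best response Amend.
Faction B against Amend: payoffs 7, 4, 3 → best response Abstain.
Mutual best responses: (No, Delay); (Abstain, Amend); (Amend, Abstain).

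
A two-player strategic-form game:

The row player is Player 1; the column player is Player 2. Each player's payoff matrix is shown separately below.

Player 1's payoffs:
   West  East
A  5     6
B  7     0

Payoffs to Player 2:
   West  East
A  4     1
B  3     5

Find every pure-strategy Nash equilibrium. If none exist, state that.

For each player, find the best response to each opponent profile; mutual best responses are the pure NE.
Player 1 against West: payoffs 5, 7 → best response B.
Player 1 against East: payoffs 6, 0 → best response A.
Player 2 against A: payoffs 4, 1 → best response West.
Player 2 against B: payoffs 3, 5 → best response East.
No profile is a mutual best response for all players.

There is no pure-strategy Nash equilibrium.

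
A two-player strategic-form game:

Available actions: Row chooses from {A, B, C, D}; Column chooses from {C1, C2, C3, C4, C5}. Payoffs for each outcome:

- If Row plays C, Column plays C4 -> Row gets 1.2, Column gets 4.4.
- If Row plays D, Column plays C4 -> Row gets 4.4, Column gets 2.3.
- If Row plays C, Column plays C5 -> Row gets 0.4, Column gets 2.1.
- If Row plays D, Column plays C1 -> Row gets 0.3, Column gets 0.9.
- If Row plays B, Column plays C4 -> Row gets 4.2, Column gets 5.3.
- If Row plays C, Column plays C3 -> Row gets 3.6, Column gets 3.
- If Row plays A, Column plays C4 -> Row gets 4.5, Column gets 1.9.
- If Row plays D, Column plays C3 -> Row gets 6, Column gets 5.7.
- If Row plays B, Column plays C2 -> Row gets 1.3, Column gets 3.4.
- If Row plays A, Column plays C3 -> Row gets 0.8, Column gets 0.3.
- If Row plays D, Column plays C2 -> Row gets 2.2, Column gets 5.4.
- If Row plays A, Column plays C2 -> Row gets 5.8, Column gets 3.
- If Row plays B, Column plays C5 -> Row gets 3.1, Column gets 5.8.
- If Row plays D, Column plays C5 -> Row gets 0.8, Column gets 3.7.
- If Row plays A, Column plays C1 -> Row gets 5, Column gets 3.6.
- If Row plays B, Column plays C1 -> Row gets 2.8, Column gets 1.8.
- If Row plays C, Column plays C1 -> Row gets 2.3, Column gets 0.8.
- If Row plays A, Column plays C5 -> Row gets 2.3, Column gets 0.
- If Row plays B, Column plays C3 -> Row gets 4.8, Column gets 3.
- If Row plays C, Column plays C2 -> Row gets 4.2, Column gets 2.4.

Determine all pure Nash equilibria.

(A, C1), (B, C5), (D, C3)

For each player, find the best response to each opponent profile; mutual best responses are the pure NE.
Row against C1: payoffs 5, 2.8, 2.3, 0.3 → best response A.
Row against C2: payoffs 5.8, 1.3, 4.2, 2.2 → best response A.
Row against C3: payoffs 0.8, 4.8, 3.6, 6 → best response D.
Row against C4: payoffs 4.5, 4.2, 1.2, 4.4 → best response A.
Row against C5: payoffs 2.3, 3.1, 0.4, 0.8 → best response B.
Column against A: payoffs 3.6, 3, 0.3, 1.9, 0 → best response C1.
Column against B: payoffs 1.8, 3.4, 3, 5.3, 5.8 → best response C5.
Column against C: payoffs 0.8, 2.4, 3, 4.4, 2.1 → best response C4.
Column against D: payoffs 0.9, 5.4, 5.7, 2.3, 3.7 → best response C3.
Mutual best responses: (A, C1); (B, C5); (D, C3).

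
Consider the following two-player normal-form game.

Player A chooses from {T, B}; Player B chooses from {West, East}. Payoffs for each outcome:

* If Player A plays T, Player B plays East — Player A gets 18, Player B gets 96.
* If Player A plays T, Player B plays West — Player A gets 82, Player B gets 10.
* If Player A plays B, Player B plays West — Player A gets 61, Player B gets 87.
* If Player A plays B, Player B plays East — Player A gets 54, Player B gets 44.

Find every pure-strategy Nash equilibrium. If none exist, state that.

For each strategy profile, look for a profitable unilateral deviation.
(T, West): Player B can switch to East (10 → 96). Not NE.
(T, East): Player A can switch to B (18 → 54). Not NE.
(B, West): Player A can switch to T (61 → 82). Not NE.
(B, East): Player B can switch to West (44 → 87). Not NE.

No pure-strategy Nash equilibrium.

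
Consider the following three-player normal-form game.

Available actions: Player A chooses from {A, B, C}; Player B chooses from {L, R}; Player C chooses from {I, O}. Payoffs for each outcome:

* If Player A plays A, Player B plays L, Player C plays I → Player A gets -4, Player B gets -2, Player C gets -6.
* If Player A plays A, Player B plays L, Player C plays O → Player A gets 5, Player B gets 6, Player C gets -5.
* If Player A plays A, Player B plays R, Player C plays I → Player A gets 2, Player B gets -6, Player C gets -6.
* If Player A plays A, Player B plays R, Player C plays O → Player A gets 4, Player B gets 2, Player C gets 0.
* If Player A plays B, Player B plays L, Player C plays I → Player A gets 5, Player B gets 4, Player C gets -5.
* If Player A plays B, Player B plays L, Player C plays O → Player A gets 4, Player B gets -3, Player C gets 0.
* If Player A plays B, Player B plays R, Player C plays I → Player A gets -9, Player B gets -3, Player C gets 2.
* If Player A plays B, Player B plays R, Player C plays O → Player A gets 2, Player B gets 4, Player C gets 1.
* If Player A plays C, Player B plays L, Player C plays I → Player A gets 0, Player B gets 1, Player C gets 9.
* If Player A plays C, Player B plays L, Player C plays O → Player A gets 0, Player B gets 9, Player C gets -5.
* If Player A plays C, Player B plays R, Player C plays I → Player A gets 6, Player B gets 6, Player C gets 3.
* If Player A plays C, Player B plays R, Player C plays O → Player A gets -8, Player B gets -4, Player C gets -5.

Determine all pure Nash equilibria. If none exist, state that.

For each player, find the best response to each opponent profile; mutual best responses are the pure NE.
Player A against (L, I): payoffs -4, 5, 0 → best response B.
Player A against (L, O): payoffs 5, 4, 0 → best response A.
Player A against (R, I): payoffs 2, -9, 6 → best response C.
Player A against (R, O): payoffs 4, 2, -8 → best response A.
Player B against (A, I): payoffs -2, -6 → best response L.
Player B against (A, O): payoffs 6, 2 → best response L.
Player B against (B, I): payoffs 4, -3 → best response L.
Player B against (B, O): payoffs -3, 4 → best response R.
Player B against (C, I): payoffs 1, 6 → best response R.
Player B against (C, O): payoffs 9, -4 → best response L.
Player C against (A, L): payoffs -6, -5 → best response O.
Player C against (A, R): payoffs -6, 0 → best response O.
Player C against (B, L): payoffs -5, 0 → best response O.
Player C against (B, R): payoffs 2, 1 → best response I.
Player C against (C, L): payoffs 9, -5 → best response I.
Player C against (C, R): payoffs 3, -5 → best response I.
Mutual best responses: (A, L, O); (C, R, I).

(A, L, O) and (C, R, I)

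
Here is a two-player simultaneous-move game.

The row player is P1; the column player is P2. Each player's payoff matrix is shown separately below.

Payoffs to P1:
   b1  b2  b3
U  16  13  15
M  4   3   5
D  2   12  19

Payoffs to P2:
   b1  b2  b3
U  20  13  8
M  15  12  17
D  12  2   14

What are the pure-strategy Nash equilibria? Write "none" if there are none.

P1 against b1: payoffs 16, 4, 2 → best response U.
P1 against b2: payoffs 13, 3, 12 → best response U.
P1 against b3: payoffs 15, 5, 19 → best response D.
P2 against U: payoffs 20, 13, 8 → best response b1.
P2 against M: payoffs 15, 12, 17 → best response b3.
P2 against D: payoffs 12, 2, 14 → best response b3.
Mutual best responses: (U, b1); (D, b3).

The pure Nash equilibria are (U, b1), (D, b3).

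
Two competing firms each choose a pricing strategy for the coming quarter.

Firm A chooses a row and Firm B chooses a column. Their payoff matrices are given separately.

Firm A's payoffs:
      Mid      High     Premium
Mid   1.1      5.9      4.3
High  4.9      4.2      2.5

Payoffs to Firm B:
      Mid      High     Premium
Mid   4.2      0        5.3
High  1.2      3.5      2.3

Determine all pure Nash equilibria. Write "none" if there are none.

The unique pure-strategy Nash equilibrium is (Mid, Premium).

Check each profile: it is a Nash equilibrium iff no player can strictly gain by switching unilaterally.
(Mid, Mid): Firm A can switch to High (1.1 → 4.9). Not NE.
(Mid, High): Firm B can switch to Mid (0 → 4.2). Not NE.
(Mid, Premium): Firm A gets 4.3, best alternative 2.5; Firm B gets 5.3, best alternative 4.2. No profitable deviation — NE.
(High, Mid): Firm B can switch to High (1.2 → 3.5). Not NE.
(High, High): Firm A can switch to Mid (4.2 → 5.9). Not NE.
(High, Premium): Firm A can switch to Mid (2.5 → 4.3). Not NE.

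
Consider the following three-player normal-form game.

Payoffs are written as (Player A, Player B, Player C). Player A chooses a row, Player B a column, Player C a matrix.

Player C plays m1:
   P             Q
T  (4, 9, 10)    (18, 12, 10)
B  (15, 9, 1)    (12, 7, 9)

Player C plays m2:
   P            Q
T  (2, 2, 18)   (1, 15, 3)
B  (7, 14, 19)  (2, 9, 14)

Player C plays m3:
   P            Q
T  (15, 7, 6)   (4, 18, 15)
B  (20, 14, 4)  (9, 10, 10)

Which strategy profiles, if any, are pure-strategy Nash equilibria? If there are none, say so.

The unique pure-strategy Nash equilibrium is (B, P, m2).

(T, P, m1): Player A can switch to B (4 → 15). Not NE.
(T, P, m2): Player A can switch to B (2 → 7). Not NE.
(T, P, m3): Player A can switch to B (15 → 20). Not NE.
(T, Q, m1): Player C can switch to m3 (10 → 15). Not NE.
(T, Q, m2): Player A can switch to B (1 → 2). Not NE.
(T, Q, m3): Player A can switch to B (4 → 9). Not NE.
(B, P, m1): Player C can switch to m2 (1 → 19). Not NE.
(B, P, m2): Player A gets 7, best alternative 2; Player B gets 14, best alternative 9; Player C gets 19, best alternative 4. No profitable deviation — NE.
(B, P, m3): Player C can switch to m2 (4 → 19). Not NE.
(B, Q, m1): Player A can switch to T (12 → 18). Not NE.
(B, Q, m2): Player B can switch to P (9 → 14). Not NE.
(B, Q, m3): Player B can switch to P (10 → 14). Not NE.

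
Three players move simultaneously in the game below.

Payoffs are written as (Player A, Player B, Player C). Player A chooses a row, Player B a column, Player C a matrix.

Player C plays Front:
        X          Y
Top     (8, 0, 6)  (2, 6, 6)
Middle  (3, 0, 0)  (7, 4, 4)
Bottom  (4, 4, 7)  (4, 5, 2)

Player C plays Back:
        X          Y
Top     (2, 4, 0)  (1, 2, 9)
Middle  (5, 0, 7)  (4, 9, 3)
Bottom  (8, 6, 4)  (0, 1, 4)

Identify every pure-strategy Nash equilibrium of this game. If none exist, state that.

Pure NE: (Middle, Y, Front)

Player A against (X, Front): payoffs 8, 3, 4 → best response Top.
Player A against (X, Back): payoffs 2, 5, 8 → best response Bottom.
Player A against (Y, Front): payoffs 2, 7, 4 → best response Middle.
Player A against (Y, Back): payoffs 1, 4, 0 → best response Middle.
Player B against (Top, Front): payoffs 0, 6 → best response Y.
Player B against (Top, Back): payoffs 4, 2 → best response X.
Player B against (Middle, Front): payoffs 0, 4 → best response Y.
Player B against (Middle, Back): payoffs 0, 9 → best response Y.
Player B against (Bottom, Front): payoffs 4, 5 → best response Y.
Player B against (Bottom, Back): payoffs 6, 1 → best response X.
Player C against (Top, X): payoffs 6, 0 → best response Front.
Player C against (Top, Y): payoffs 6, 9 → best response Back.
Player C against (Middle, X): payoffs 0, 7 → best response Back.
Player C against (Middle, Y): payoffs 4, 3 → best response Front.
Player C against (Bottom, X): payoffs 7, 4 → best response Front.
Player C against (Bottom, Y): payoffs 2, 4 → best response Back.
Mutual best responses: (Middle, Y, Front).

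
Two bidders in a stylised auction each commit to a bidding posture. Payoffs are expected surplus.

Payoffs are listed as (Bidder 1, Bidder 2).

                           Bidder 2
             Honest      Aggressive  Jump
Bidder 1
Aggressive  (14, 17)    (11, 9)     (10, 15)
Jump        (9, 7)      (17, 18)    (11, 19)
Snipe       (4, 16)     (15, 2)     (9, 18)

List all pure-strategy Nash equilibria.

Bidder 1 against Honest: payoffs 14, 9, 4 → best response Aggressive.
Bidder 1 against Aggressive: payoffs 11, 17, 15 → best response Jump.
Bidder 1 against Jump: payoffs 10, 11, 9 → best response Jump.
Bidder 2 against Aggressive: payoffs 17, 9, 15 → best response Honest.
Bidder 2 against Jump: payoffs 7, 18, 19 → best response Jump.
Bidder 2 against Snipe: payoffs 16, 2, 18 → best response Jump.
Mutual best responses: (Aggressive, Honest); (Jump, Jump).

Pure-strategy Nash equilibria: (Aggressive, Honest); (Jump, Jump)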